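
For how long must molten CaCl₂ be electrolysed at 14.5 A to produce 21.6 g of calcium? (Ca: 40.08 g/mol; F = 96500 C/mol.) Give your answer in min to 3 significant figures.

120 min

n(Ca) = 21.6 / 40.08 = 0.5389 mol
Ca²⁺ + 2e⁻ → Ca, so n(e⁻) = 2 × 0.5389 = 1.078 mol
Q = 1.078 × 96500 = 1.040×10^5 C
t = Q / I = 1.040×10^5 / 14.5 = 7172 s = 120 min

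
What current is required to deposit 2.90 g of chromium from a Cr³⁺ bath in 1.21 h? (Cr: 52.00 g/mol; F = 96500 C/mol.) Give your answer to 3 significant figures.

3.71 A

n(Cr) = 2.90 / 52.00 = 0.05577 mol
Cr³⁺ + 3e⁻ → Cr, so n(e⁻) = 3 × 0.05577 = 0.1673 mol
Q = 0.1673 × 96500 = 16140 C
I = Q / t = 16140 / 4356 s = 3.71 A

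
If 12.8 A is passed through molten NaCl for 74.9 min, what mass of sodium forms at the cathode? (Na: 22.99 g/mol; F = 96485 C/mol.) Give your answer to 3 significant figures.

Q = It = 12.8 × 4494 = 57520 C
n(e⁻) = Q/F = 57520/96485 = 0.5962 mol
Na⁺ + e⁻ → Na, so n(Na) = 0.5962 mol
m = 0.5962 × 22.99 = 13.7 g

13.7 g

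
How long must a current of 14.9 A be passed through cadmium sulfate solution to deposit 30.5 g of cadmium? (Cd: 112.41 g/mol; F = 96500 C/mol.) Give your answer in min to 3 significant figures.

n(Cd) = 30.5 / 112.41 = 0.2713 mol
Cd²⁺ + 2e⁻ → Cd, so n(e⁻) = 2 × 0.2713 = 0.5426 mol
Q = 0.5426 × 96500 = 52360 C
t = Q / I = 52360 / 14.9 = 3514 s = 58.6 min

58.6 min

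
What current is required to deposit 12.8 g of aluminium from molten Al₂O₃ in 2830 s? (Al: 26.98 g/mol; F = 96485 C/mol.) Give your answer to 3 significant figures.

48.5 A

n(Al) = 12.8 / 26.98 = 0.4744 mol
Al³⁺ + 3e⁻ → Al, so n(e⁻) = 3 × 0.4744 = 1.423 mol
Q = 1.423 × 96485 = 1.373×10^5 C
I = Q / t = 1.373×10^5 / 2830 s = 48.5 A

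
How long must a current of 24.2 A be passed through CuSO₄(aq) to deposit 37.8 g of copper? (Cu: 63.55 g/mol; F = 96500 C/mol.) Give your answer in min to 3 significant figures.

n(Cu) = 37.8 / 63.55 = 0.5948 mol
Cu²⁺ + 2e⁻ → Cu, so n(e⁻) = 2 × 0.5948 = 1.190 mol
Q = 1.190 × 96500 = 1.148×10^5 C
t = Q / I = 1.148×10^5 / 24.2 = 4744 s = 79.1 min

79.1 min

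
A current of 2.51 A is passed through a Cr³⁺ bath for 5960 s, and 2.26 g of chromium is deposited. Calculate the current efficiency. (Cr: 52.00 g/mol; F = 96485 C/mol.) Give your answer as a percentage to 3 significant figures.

84.1%

Q = 2.51 × 5960 = 14960 C
n(e⁻) = 14960 / 96485 = 0.1551 mol
Cr³⁺ + 3e⁻ → Cr, so theoretical n(Cr) = 0.05170 mol → 2.688 g
Efficiency = 2.26 / 2.688 = 0.8408 = 84.1%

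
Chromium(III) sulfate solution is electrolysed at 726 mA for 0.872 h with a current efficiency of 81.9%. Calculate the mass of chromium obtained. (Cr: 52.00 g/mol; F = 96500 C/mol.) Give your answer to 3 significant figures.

Q = 0.726 × 3139.2 = 2279 C
n(e⁻) = 2279 / 96500 = 0.02362 mol
Cr³⁺ + 3e⁻ → Cr, so theoretical m(Cr) = 0.007873 × 52.00 = 0.4094 g
Actual mass = 81.9% × 0.4094 = 0.335 g

0.335 g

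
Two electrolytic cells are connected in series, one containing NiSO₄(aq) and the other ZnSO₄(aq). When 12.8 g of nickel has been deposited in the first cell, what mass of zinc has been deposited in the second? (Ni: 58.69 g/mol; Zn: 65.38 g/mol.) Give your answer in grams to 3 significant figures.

14.3 g

n(Ni) = 12.8 / 58.69 = 0.2181 mol
Ni²⁺ + 2e⁻ → Ni, so n(e⁻) = 2 × 0.2181 = 0.4362 mol
Since the cells are in series, n(e⁻) in the Zn cell is also 0.4362 mol.
Zn²⁺ + 2e⁻ → Zn, so n(Zn) = 0.4362 / 2 = 0.2181 mol
m(Zn) = 0.2181 × 65.38 = 14.3 g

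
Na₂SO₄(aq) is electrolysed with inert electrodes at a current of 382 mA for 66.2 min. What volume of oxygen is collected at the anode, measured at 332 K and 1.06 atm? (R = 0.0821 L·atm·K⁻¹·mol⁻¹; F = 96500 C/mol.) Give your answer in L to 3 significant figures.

Q = It = 0.382 × 3972 = 1517 C
n(e⁻) = 1517 / 96500 = 0.01572 mol
2H₂O → O₂ + 4H⁺ + 4e⁻, so n(O₂) = 0.01572 / 4 = 0.003930 mol
V = nRT/P = 0.003930 × 0.0821 × 332 / 1.06 = 0.1011 L

0.101 L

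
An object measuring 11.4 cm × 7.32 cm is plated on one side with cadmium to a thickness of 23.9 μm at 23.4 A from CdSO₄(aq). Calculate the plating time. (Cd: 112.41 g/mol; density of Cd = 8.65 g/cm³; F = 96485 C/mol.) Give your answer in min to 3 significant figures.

2.11 min

Plated area = 11.4 × 7.32 = 83.45 cm²
Volume = 83.45 × 23.9×10⁻⁴ cm = 0.1994 cm³
m(Cd) = 0.1994 × 8.65 = 1.725 g
n(Cd) = 1.725 / 112.41 = 0.01535 mol; n(e⁻) = 2 × 0.01535 = 0.03070 mol
Q = 0.03070 × 96485 = 2962 C
t = 2962 / 23.4 = 126.6 s = 2.11 min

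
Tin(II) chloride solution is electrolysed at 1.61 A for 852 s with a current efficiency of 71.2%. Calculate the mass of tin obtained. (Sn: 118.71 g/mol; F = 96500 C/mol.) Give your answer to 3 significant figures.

Q = 1.61 × 852 = 1372 C
n(e⁻) = 1372 / 96500 = 0.01422 mol
Sn²⁺ + 2e⁻ → Sn, so theoretical m(Sn) = 0.007110 × 118.71 = 0.8440 g
Actual mass = 71.2% × 0.8440 = 0.601 g

0.601 g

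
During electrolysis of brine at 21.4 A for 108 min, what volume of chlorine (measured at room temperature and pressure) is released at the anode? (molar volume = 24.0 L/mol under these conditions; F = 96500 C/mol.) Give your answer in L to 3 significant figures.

17.2 L

Charge passed = 21.4 × 6480 = 1.387×10^5 C
Moles of electrons = 1.387×10^5 / 96500 = 1.437 mol
2Cl⁻ → Cl₂ + 2e⁻, so n(Cl₂) = 1.437 / 2 = 0.7185 mol
V = 0.7185 × 24.0 = 17.24 L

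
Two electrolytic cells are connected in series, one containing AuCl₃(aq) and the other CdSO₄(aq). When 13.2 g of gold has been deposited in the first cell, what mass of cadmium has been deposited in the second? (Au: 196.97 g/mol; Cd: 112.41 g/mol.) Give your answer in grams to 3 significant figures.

11.3 g

n(Au) = 13.2 / 196.97 = 0.06702 mol
Au³⁺ + 3e⁻ → Au, so n(e⁻) = 3 × 0.06702 = 0.2011 mol
In series, the same 0.2011 mol of electrons flows through the second cell.
Cd²⁺ + 2e⁻ → Cd, so n(Cd) = 0.2011 / 2 = 0.1006 mol
m(Cd) = 0.1006 × 112.41 = 11.3 g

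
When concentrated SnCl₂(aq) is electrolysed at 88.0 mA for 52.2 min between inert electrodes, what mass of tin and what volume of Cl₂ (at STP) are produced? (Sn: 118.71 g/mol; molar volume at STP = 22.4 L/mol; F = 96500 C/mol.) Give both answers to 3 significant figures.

Q = 0.0880 × 3132 = 275.6 C; n(e⁻) = 275.6 / 96500 = 0.002856 mol
Cathode: Sn²⁺ + 2e⁻ → Sn → n(Sn) = 0.002856/2 = 0.001428 mol → 0.170 g
Anode: 2Cl⁻ → Cl₂ + 2e⁻ → n(Cl₂) = 0.002856/2 = 0.001428 mol → 0.0320 L

0.170 g Sn; 0.0320 L Cl₂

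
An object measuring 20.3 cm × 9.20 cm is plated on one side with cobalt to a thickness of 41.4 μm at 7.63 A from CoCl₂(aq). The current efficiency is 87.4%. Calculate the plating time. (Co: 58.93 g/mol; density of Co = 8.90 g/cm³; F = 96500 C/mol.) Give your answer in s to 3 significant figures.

3380 s

Plated area = 20.3 × 9.20 = 186.8 cm²
Volume = 186.8 × 41.4×10⁻⁴ cm = 0.7734 cm³
m(Co) = 0.7734 × 8.90 = 6.883 g
n(Co) = 6.883 / 58.93 = 0.1168 mol; n(e⁻) = 2 × 0.1168 = 0.2336 mol
Q = 0.2336 × 96500 / 0.874 = 25790 C
t = 25790 / 7.63 = 3380 s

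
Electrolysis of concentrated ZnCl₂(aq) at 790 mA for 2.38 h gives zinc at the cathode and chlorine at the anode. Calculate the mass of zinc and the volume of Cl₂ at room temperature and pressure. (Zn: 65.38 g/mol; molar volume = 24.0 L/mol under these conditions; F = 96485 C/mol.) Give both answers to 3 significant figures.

Q = 0.790 × 8568 = 6769 C; n(e⁻) = 6769 / 96485 = 0.07016 mol
Cathode: Zn²⁺ + 2e⁻ → Zn → n(Zn) = 0.07016/2 = 0.03508 mol → 2.29 g
Anode: 2Cl⁻ → Cl₂ + 2e⁻ → n(Cl₂) = 0.07016/2 = 0.03508 mol → 0.842 L

2.29 g Zn; 0.842 L Cl₂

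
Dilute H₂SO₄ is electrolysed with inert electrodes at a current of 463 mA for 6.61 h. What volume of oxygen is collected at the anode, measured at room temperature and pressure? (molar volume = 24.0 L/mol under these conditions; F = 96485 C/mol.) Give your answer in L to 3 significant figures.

0.685 L

Q = It = 0.463 × 23796 = 11020 C
Moles of electrons = 11020 / 96485 = 0.1142 mol
2H₂O → O₂ + 4H⁺ + 4e⁻, so n(O₂) = 0.1142 / 4 = 0.02855 mol
V = 0.02855 × 24.0 = 0.6852 L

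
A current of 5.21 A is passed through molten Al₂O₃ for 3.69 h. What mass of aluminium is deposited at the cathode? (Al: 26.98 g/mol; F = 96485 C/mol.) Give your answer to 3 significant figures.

Q = It = 5.21 × 13284 = 69210 C
Moles of electrons = 69210 / 96485 = 0.7173 mol
Al³⁺ + 3e⁻ → Al, so n(Al) = 0.7173 / 3 = 0.2391 mol
m = 0.2391 × 26.98 = 6.45 g

6.45 g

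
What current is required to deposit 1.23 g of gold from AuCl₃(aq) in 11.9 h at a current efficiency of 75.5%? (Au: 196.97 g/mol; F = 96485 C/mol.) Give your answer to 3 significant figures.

n(Au) = 1.23 / 196.97 = 0.006245 mol
Au³⁺ + 3e⁻ → Au, so n(e⁻) = 3 × 0.006245 = 0.01874 mol
Q = 0.01874 × 96485 / 0.755 = 2395 C
I = Q / t = 2395 / 42840 s = 0.0559 A

0.0559 A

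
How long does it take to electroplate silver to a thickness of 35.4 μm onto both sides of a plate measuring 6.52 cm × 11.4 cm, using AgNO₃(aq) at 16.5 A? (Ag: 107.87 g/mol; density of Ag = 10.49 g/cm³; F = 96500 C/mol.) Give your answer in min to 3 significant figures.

4.99 min

Plated area = 2 × 6.52 × 11.4 = 148.7 cm²
Volume = 148.7 × 35.4×10⁻⁴ cm = 0.5264 cm³
m(Ag) = 0.5264 × 10.49 = 5.522 g
n(Ag) = 5.522 / 107.87 = 0.05119 mol; n(e⁻) = 0.05119 mol
Q = 0.05119 × 96500 = 4940 C
t = 4940 / 16.5 = 299.4 s = 4.99 min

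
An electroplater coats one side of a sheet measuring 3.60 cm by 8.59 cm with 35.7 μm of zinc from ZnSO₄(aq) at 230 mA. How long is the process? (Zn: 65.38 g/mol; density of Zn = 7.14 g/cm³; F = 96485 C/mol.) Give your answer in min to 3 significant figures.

Plated area = 3.60 × 8.59 = 30.92 cm²
Volume = 30.92 × 35.7×10⁻⁴ cm = 0.1104 cm³
m(Zn) = 0.1104 × 7.14 = 0.7883 g
n(Zn) = 0.7883 / 65.38 = 0.01206 mol; n(e⁻) = 2 × 0.01206 = 0.02412 mol
Q = 0.02412 × 96485 = 2327 C
t = 2327 / 0.230 = 10120 s = 169 min

169 min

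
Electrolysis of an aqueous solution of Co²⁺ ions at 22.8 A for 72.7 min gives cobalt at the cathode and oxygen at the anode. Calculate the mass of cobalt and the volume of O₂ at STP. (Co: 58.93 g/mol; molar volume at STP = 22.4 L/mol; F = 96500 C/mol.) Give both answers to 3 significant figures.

Q = 22.8 × 4362 = 99450 C; n(e⁻) = 99450 / 96500 = 1.031 mol
Cathode: Co²⁺ + 2e⁻ → Co → n(Co) = 1.031/2 = 0.5155 mol → 30.4 g
Anode: 2H₂O → O₂ + 4H⁺ + 4e⁻ → n(O₂) = 1.031/4 = 0.2578 mol → 5.77 L

30.4 g Co; 5.77 L O₂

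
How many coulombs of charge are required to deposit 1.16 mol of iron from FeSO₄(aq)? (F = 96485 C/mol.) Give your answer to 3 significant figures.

Fe²⁺ + 2e⁻ → Fe, so n(e⁻) = 2 × 1.16 = 2.320 mol
Q = 2.320 × 96485 = 2.238×10^5 C

2.24×10^5 C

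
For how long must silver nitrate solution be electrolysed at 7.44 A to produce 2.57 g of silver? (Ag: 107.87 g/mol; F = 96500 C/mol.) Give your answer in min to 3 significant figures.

5.15 min

n(Ag) = 2.57 / 107.87 = 0.02382 mol
Ag⁺ + e⁻ → Ag, so n(e⁻) = 0.02382 mol
Q = 0.02382 × 96500 = 2299 C
t = Q / I = 2299 / 7.44 = 309.0 s = 5.15 min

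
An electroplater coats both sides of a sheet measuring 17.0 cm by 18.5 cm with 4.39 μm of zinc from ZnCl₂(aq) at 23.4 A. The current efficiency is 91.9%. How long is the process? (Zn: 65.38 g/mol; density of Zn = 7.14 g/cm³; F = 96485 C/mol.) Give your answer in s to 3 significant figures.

271 s

Plated area = 2 × 17.0 × 18.5 = 629.0 cm²
Volume = 629.0 × 4.39×10⁻⁴ cm = 0.2761 cm³
m(Zn) = 0.2761 × 7.14 = 1.971 g
n(Zn) = 1.971 / 65.38 = 0.03015 mol; n(e⁻) = 2 × 0.03015 = 0.06030 mol
Q = 0.06030 × 96485 / 0.919 = 6331 C
t = 6331 / 23.4 = 270.6 s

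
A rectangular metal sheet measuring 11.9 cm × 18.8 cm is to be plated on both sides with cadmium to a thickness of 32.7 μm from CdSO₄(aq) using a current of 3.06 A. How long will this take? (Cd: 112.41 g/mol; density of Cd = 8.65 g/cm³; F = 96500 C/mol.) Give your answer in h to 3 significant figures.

1.97 h

Plated area = 2 × 11.9 × 18.8 = 447.4 cm²
Volume = 447.4 × 32.7×10⁻⁴ cm = 1.463 cm³
m(Cd) = 1.463 × 8.65 = 12.65 g
n(Cd) = 12.65 / 112.41 = 0.1125 mol; n(e⁻) = 2 × 0.1125 = 0.2250 mol
Q = 0.2250 × 96500 = 21710 C
t = 21710 / 3.06 = 7095 s = 1.97 h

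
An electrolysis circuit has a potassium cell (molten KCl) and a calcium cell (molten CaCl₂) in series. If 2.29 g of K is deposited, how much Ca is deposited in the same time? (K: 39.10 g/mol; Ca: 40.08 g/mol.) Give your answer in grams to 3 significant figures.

1.17 g

n(K) = 2.29 / 39.10 = 0.05857 mol
K⁺ + e⁻ → K, so n(e⁻) = 0.05857 mol
Since the cells are in series, n(e⁻) in the Ca cell is also 0.05857 mol.
Ca²⁺ + 2e⁻ → Ca, so n(Ca) = 0.05857 / 2 = 0.02929 mol
m(Ca) = 0.02929 × 40.08 = 1.17 g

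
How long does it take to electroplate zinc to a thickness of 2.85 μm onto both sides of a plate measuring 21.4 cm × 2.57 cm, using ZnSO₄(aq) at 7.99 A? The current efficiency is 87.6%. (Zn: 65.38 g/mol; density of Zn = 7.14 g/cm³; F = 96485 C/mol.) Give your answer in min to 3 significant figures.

1.57 min

Plated area = 2 × 21.4 × 2.57 = 110.0 cm²
Volume = 110.0 × 2.85×10⁻⁴ cm = 0.03135 cm³
m(Zn) = 0.03135 × 7.14 = 0.2238 g
n(Zn) = 0.2238 / 65.38 = 0.003423 mol; n(e⁻) = 2 × 0.003423 = 0.006846 mol
Q = 0.006846 × 96485 / 0.876 = 754.0 C
t = 754.0 / 7.99 = 94.37 s = 1.57 min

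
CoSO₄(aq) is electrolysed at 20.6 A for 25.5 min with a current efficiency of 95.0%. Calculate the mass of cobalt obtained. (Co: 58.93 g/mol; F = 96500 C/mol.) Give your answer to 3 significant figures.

Q = 20.6 × 1530 = 31520 C
n(e⁻) = 31520 / 96500 = 0.3266 mol
Co²⁺ + 2e⁻ → Co, so theoretical m(Co) = 0.1633 × 58.93 = 9.623 g
Actual mass = 95.0% × 9.623 = 9.14 g

9.14 g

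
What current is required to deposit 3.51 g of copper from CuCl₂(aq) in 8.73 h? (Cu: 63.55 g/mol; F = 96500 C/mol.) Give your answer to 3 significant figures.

n(Cu) = 3.51 / 63.55 = 0.05523 mol
Cu²⁺ + 2e⁻ → Cu, so n(e⁻) = 2 × 0.05523 = 0.1105 mol
Q = 0.1105 × 96500 = 10660 C
I = Q / t = 10660 / 31428 s = 0.339 A

0.339 A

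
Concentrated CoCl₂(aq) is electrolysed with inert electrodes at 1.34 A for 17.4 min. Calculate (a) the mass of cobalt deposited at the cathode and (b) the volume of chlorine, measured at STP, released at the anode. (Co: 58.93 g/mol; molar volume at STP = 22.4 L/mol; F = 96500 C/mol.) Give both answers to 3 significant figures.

Q = 1.34 × 1044 = 1399 C; n(e⁻) = 1399 / 96500 = 0.01450 mol
Cathode: Co²⁺ + 2e⁻ → Co → n(Co) = 0.01450/2 = 0.007250 mol → 0.427 g
Anode: 2Cl⁻ → Cl₂ + 2e⁻ → n(Cl₂) = 0.01450/2 = 0.007250 mol → 0.162 L

0.427 g Co; 0.162 L Cl₂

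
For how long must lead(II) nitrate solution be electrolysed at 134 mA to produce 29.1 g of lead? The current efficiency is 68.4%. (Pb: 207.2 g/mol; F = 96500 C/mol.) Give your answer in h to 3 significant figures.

n(Pb) = 29.1 / 207.2 = 0.1404 mol
Pb²⁺ + 2e⁻ → Pb, so n(e⁻) = 2 × 0.1404 = 0.2808 mol
Q = 0.2808 × 96500 / 0.684 = 39620 C
t = Q / I = 39620 / 0.134 = 2.957×10^5 s = 82.1 h

82.1 h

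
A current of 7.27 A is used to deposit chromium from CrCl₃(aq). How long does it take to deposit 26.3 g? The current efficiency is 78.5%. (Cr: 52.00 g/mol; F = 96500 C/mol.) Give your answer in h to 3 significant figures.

7.13 h

n(Cr) = 26.3 / 52.00 = 0.5058 mol
Cr³⁺ + 3e⁻ → Cr, so n(e⁻) = 3 × 0.5058 = 1.517 mol
Q = 1.517 × 96500 / 0.785 = 1.865×10^5 C
t = Q / I = 1.865×10^5 / 7.27 = 25650 s = 7.13 h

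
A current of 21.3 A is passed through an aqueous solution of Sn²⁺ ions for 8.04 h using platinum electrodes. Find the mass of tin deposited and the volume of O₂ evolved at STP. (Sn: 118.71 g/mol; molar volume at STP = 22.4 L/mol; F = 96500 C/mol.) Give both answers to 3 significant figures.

379 g Sn; 35.8 L O₂

Q = 21.3 × 28944 = 6.165×10^5 C; n(e⁻) = 6.165×10^5 / 96500 = 6.389 mol
Cathode: Sn²⁺ + 2e⁻ → Sn → n(Sn) = 6.389/2 = 3.195 mol → 379 g
Anode: 2H₂O → O₂ + 4H⁺ + 4e⁻ → n(O₂) = 6.389/4 = 1.597 mol → 35.8 L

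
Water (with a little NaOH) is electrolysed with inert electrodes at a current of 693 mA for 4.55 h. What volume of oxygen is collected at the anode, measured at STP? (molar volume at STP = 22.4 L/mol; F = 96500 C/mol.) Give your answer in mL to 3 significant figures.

Charge passed = 0.693 × 16380 = 11350 C
Moles of electrons = 11350 / 96500 = 0.1176 mol
2H₂O → O₂ + 4H⁺ + 4e⁻, so n(O₂) = 0.1176 / 4 = 0.02940 mol
V = 0.02940 × 22.4 = 0.6586 L
= 659 mL

659 mL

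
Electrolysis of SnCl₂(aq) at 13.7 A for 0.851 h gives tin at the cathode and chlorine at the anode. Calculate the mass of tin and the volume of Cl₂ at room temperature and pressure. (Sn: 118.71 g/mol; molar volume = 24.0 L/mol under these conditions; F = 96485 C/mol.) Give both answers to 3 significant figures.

Q = 13.7 × 3063.6 = 41970 C; n(e⁻) = 41970 / 96485 = 0.4350 mol
Cathode: Sn²⁺ + 2e⁻ → Sn → n(Sn) = 0.4350/2 = 0.2175 mol → 25.8 g
Anode: 2Cl⁻ → Cl₂ + 2e⁻ → n(Cl₂) = 0.4350/2 = 0.2175 mol → 5.22 L

25.8 g Sn; 5.22 L Cl₂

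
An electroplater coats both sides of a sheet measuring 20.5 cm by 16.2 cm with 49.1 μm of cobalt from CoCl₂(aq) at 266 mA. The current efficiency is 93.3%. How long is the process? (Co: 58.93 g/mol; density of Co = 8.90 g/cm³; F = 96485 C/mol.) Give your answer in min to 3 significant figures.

6380 min

Plated area = 2 × 20.5 × 16.2 = 664.2 cm²
Volume = 664.2 × 49.1×10⁻⁴ cm = 3.261 cm³
m(Co) = 3.261 × 8.90 = 29.02 g
n(Co) = 29.02 / 58.93 = 0.4924 mol; n(e⁻) = 2 × 0.4924 = 0.9848 mol
Q = 0.9848 × 96485 / 0.933 = 1.018×10^5 C
t = 1.018×10^5 / 0.266 = 3.827×10^5 s = 6380 min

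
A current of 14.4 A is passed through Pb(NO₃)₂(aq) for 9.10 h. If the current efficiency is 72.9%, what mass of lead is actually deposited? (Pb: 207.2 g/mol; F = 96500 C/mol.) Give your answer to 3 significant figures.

Q = 14.4 × 32760 = 4.717×10^5 C
n(e⁻) = 4.717×10^5 / 96500 = 4.888 mol
Pb²⁺ + 2e⁻ → Pb, so theoretical m(Pb) = 2.444 × 207.2 = 506.4 g
Actual mass = 72.9% × 506.4 = 369 g

369 g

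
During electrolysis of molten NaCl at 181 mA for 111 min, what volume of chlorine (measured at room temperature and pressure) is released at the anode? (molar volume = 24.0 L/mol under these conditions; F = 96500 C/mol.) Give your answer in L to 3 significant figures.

Q = 0.181 A × 6660 s = 1205 C
n(e⁻) = 1205 / 96500 = 0.01249 mol
2Cl⁻ → Cl₂ + 2e⁻, so n(Cl₂) = 0.01249 / 2 = 0.006245 mol
V = 0.006245 × 24.0 = 0.1499 L

0.150 L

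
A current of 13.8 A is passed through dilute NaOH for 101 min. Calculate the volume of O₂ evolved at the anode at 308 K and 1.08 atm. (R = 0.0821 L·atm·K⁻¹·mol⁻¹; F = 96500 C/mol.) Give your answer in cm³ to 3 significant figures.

Q = It = 13.8 × 6060 = 83630 C
n(e⁻) = 83630 / 96500 = 0.8666 mol
2H₂O → O₂ + 4H⁺ + 4e⁻, so n(O₂) = 0.8666 / 4 = 0.2167 mol
V = nRT/P = 0.2167 × 0.0821 × 308 / 1.08 = 5.074 L
= 5070 cm³

5070 cm³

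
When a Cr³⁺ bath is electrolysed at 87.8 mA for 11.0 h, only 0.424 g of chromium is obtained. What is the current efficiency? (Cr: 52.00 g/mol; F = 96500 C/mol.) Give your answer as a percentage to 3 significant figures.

67.9%

Q = 0.0878 × 39600 = 3477 C
n(e⁻) = 3477 / 96500 = 0.03603 mol
Cr³⁺ + 3e⁻ → Cr, so theoretical n(Cr) = 0.01201 mol → 0.6245 g
Efficiency = 0.424 / 0.6245 = 0.6789 = 67.9%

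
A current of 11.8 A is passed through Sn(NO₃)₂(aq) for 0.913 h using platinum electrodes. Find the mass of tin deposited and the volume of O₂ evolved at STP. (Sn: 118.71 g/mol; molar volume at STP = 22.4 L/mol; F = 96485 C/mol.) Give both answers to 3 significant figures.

23.9 g Sn; 2.25 L O₂

Q = 11.8 × 3286.8 = 38780 C; n(e⁻) = 38780 / 96485 = 0.4019 mol
Cathode: Sn²⁺ + 2e⁻ → Sn → n(Sn) = 0.4019/2 = 0.2010 mol → 23.9 g
Anode: 2H₂O → O₂ + 4H⁺ + 4e⁻ → n(O₂) = 0.4019/4 = 0.1005 mol → 2.25 L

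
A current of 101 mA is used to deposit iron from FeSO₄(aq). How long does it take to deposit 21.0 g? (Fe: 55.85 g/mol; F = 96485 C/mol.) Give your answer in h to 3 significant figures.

n(Fe) = 21.0 / 55.85 = 0.3760 mol
Fe²⁺ + 2e⁻ → Fe, so n(e⁻) = 2 × 0.3760 = 0.7520 mol
Q = 0.7520 × 96485 = 72560 C
t = Q / I = 72560 / 0.101 = 7.184×10^5 s = 200 h

200 h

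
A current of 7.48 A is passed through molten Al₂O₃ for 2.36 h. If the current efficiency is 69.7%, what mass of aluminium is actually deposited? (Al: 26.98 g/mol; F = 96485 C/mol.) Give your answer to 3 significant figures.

4.13 g

Q = 7.48 × 8496 = 63550 C
n(e⁻) = 63550 / 96485 = 0.6587 mol
Al³⁺ + 3e⁻ → Al, so theoretical m(Al) = 0.2196 × 26.98 = 5.925 g
Actual mass = 69.7% × 5.925 = 4.13 g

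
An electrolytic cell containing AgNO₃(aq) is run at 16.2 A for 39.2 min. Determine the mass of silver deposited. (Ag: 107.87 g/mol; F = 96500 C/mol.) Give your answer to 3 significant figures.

42.6 g

Q = 16.2 A × 2352 s = 38100 C
n(e⁻) = Q/F = 38100/96500 = 0.3948 mol
Ag⁺ + e⁻ → Ag, so n(Ag) = 0.3948 mol
m = 0.3948 × 107.87 = 42.6 g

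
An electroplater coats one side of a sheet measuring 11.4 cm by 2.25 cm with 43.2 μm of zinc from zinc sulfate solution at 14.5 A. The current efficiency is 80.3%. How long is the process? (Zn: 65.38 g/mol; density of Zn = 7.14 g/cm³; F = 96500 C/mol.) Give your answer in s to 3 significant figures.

Plated area = 11.4 × 2.25 = 25.65 cm²
Volume = 25.65 × 43.2×10⁻⁴ cm = 0.1108 cm³
m(Zn) = 0.1108 × 7.14 = 0.7911 g
n(Zn) = 0.7911 / 65.38 = 0.01210 mol; n(e⁻) = 2 × 0.01210 = 0.02420 mol
Q = 0.02420 × 96500 / 0.803 = 2908 C
t = 2908 / 14.5 = 200.6 s

201 s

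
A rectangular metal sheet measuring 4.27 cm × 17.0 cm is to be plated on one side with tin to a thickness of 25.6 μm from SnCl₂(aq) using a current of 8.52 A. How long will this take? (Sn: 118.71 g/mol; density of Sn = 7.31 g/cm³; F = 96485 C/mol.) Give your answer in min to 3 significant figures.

Plated area = 4.27 × 17.0 = 72.59 cm²
Volume = 72.59 × 25.6×10⁻⁴ cm = 0.1858 cm³
m(Sn) = 0.1858 × 7.31 = 1.358 g
n(Sn) = 1.358 / 118.71 = 0.01144 mol; n(e⁻) = 2 × 0.01144 = 0.02288 mol
Q = 0.02288 × 96485 = 2208 C
t = 2208 / 8.52 = 259.2 s = 4.32 min

4.32 min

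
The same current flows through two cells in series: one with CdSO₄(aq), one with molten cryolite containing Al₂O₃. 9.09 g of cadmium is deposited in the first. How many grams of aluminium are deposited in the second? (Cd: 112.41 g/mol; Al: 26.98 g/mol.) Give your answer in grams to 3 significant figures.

1.45 g

n(Cd) = 9.09 / 112.41 = 0.08086 mol
Cd²⁺ + 2e⁻ → Cd, so n(e⁻) = 2 × 0.08086 = 0.1617 mol
Same current for the same time ⇒ same n(e⁻) = 0.1617 mol in both cells.
Al³⁺ + 3e⁻ → Al, so n(Al) = 0.1617 / 3 = 0.05390 mol
m(Al) = 0.05390 × 26.98 = 1.45 g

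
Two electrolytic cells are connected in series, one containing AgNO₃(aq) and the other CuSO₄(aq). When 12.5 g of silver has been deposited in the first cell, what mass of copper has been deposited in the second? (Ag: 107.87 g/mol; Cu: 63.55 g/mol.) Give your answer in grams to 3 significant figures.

n(Ag) = 12.5 / 107.87 = 0.1159 mol
Ag⁺ + e⁻ → Ag, so n(e⁻) = 0.1159 mol
The cells are in series, so the same charge (and hence the same n(e⁻) = 0.1159 mol) passes through both.
Cu²⁺ + 2e⁻ → Cu, so n(Cu) = 0.1159 / 2 = 0.05795 mol
m(Cu) = 0.05795 × 63.55 = 3.68 g

3.68 g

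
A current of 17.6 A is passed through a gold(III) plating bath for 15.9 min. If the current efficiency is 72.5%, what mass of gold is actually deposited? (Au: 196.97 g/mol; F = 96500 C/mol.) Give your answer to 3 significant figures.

Q = 17.6 × 954 = 16790 C
n(e⁻) = 16790 / 96500 = 0.1740 mol
Au³⁺ + 3e⁻ → Au, so theoretical m(Au) = 0.05800 × 196.97 = 11.42 g
Actual mass = 72.5% × 11.42 = 8.28 g

8.28 g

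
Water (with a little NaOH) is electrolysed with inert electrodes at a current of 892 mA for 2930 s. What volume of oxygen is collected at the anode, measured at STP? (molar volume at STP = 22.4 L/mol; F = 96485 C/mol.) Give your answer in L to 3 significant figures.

0.152 L

Q = It = 0.892 × 2930 = 2614 C
Moles of electrons = 2614 / 96485 = 0.02709 mol
2H₂O → O₂ + 4H⁺ + 4e⁻, so n(O₂) = 0.02709 / 4 = 0.006773 mol
V = 0.006773 × 22.4 = 0.1517 L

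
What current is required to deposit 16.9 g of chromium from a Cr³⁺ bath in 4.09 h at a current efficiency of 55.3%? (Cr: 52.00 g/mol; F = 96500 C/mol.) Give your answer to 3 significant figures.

n(Cr) = 16.9 / 52.00 = 0.3250 mol
Cr³⁺ + 3e⁻ → Cr, so n(e⁻) = 3 × 0.3250 = 0.9750 mol
Q = 0.9750 × 96500 / 0.553 = 1.701×10^5 C
I = Q / t = 1.701×10^5 / 14724 s = 11.6 A

11.6 A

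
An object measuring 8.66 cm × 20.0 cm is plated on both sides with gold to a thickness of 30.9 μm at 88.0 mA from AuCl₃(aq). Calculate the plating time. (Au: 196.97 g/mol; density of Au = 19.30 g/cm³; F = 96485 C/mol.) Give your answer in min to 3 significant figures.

Plated area = 2 × 8.66 × 20.0 = 346.4 cm²
Volume = 346.4 × 30.9×10⁻⁴ cm = 1.070 cm³
m(Au) = 1.070 × 19.30 = 20.65 g
n(Au) = 20.65 / 196.97 = 0.1048 mol; n(e⁻) = 3 × 0.1048 = 0.3144 mol
Q = 0.3144 × 96485 = 30330 C
t = 30330 / 0.0880 = 3.447×10^5 s = 5750 min

5750 min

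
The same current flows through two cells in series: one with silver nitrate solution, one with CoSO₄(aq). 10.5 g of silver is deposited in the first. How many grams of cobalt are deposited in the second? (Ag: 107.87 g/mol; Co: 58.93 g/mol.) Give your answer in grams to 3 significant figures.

2.87 g

n(Ag) = 10.5 / 107.87 = 0.09734 mol
Ag⁺ + e⁻ → Ag, so n(e⁻) = 0.09734 mol
In series, the same 0.09734 mol of electrons flows through the second cell.
Co²⁺ + 2e⁻ → Co, so n(Co) = 0.09734 / 2 = 0.04867 mol
m(Co) = 0.04867 × 58.93 = 2.87 g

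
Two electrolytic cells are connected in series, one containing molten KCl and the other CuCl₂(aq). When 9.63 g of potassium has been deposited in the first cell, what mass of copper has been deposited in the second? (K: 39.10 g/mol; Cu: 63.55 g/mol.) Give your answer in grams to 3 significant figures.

7.83 g

n(K) = 9.63 / 39.10 = 0.2463 mol
K⁺ + e⁻ → K, so n(e⁻) = 0.2463 mol
Same current for the same time ⇒ same n(e⁻) = 0.2463 mol in both cells.
Cu²⁺ + 2e⁻ → Cu, so n(Cu) = 0.2463 / 2 = 0.1232 mol
m(Cu) = 0.1232 × 63.55 = 7.83 g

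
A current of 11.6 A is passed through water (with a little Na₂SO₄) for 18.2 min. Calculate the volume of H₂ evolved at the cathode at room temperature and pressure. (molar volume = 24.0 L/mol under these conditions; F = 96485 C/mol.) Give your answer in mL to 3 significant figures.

1580 mL

Q = It = 11.6 × 1092 = 12670 C
Moles of electrons = 12670 / 96485 = 0.1313 mol
2H⁺ + 2e⁻ → H₂, so n(H₂) = 0.1313 / 2 = 0.06565 mol
V = 0.06565 × 24.0 = 1.576 L
= 1580 mL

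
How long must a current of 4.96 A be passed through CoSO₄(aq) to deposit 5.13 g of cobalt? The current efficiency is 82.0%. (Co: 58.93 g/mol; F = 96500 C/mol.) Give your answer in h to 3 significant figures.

n(Co) = 5.13 / 58.93 = 0.08705 mol
Co²⁺ + 2e⁻ → Co, so n(e⁻) = 2 × 0.08705 = 0.1741 mol
Q = 0.1741 × 96500 / 0.820 = 20490 C
t = Q / I = 20490 / 4.96 = 4131 s = 1.15 h

1.15 h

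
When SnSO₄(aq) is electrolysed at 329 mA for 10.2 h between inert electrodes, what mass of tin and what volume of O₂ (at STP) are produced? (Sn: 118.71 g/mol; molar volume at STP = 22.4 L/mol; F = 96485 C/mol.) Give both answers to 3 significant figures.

7.43 g Sn; 0.701 L O₂

Q = 0.329 × 36720 = 12080 C; n(e⁻) = 12080 / 96485 = 0.1252 mol
Cathode: Sn²⁺ + 2e⁻ → Sn → n(Sn) = 0.1252/2 = 0.06260 mol → 7.43 g
Anode: 2H₂O → O₂ + 4H⁺ + 4e⁻ → n(O₂) = 0.1252/4 = 0.03130 mol → 0.701 L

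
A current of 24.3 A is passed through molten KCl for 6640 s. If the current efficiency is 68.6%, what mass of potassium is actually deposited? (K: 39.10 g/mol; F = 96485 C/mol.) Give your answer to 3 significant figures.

Q = 24.3 × 6640 = 1.614×10^5 C
n(e⁻) = 1.614×10^5 / 96485 = 1.673 mol
K⁺ + e⁻ → K, so theoretical m(K) = 1.673 × 39.10 = 65.41 g
Actual mass = 68.6% × 65.41 = 44.9 g

44.9 g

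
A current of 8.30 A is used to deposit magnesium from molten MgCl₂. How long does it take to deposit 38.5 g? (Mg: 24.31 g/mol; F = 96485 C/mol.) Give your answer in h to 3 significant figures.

n(Mg) = 38.5 / 24.31 = 1.584 mol
Mg²⁺ + 2e⁻ → Mg, so n(e⁻) = 2 × 1.584 = 3.168 mol
Q = 3.168 × 96485 = 3.057×10^5 C
t = Q / I = 3.057×10^5 / 8.30 = 36830 s = 10.2 h

10.2 h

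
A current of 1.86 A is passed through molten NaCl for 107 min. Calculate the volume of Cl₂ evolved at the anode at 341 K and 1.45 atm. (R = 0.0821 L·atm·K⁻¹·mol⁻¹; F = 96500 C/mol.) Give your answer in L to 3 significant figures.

Charge passed = 1.86 × 6420 = 11940 C
n(e⁻) = 11940 / 96500 = 0.1237 mol
2Cl⁻ → Cl₂ + 2e⁻, so n(Cl₂) = 0.1237 / 2 = 0.06185 mol
V = nRT/P = 0.06185 × 0.0821 × 341 / 1.45 = 1.194 L

1.19 L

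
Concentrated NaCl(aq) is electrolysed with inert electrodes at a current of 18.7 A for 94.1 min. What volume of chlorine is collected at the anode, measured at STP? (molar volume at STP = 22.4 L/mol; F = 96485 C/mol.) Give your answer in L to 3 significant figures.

12.3 L

Q = It = 18.7 × 5646 = 1.056×10^5 C
Moles of electrons = 1.056×10^5 / 96485 = 1.094 mol
2Cl⁻ → Cl₂ + 2e⁻, so n(Cl₂) = 1.094 / 2 = 0.5470 mol
V = 0.5470 × 22.4 = 12.25 L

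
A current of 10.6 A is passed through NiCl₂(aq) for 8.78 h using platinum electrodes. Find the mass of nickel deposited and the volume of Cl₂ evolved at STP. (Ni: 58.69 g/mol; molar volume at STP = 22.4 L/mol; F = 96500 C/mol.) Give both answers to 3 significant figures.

Q = 10.6 × 31608 = 3.350×10^5 C; n(e⁻) = 3.350×10^5 / 96500 = 3.472 mol
Cathode: Ni²⁺ + 2e⁻ → Ni → n(Ni) = 3.472/2 = 1.736 mol → 102 g
Anode: 2Cl⁻ → Cl₂ + 2e⁻ → n(Cl₂) = 3.472/2 = 1.736 mol → 38.9 L

102 g Ni; 38.9 L Cl₂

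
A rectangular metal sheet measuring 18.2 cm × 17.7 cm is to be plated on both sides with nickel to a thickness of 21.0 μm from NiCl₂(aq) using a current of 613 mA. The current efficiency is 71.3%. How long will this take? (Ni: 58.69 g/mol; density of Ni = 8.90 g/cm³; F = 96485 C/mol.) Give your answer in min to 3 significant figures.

1510 min

Plated area = 2 × 18.2 × 17.7 = 644.3 cm²
Volume = 644.3 × 21.0×10⁻⁴ cm = 1.353 cm³
m(Ni) = 1.353 × 8.90 = 12.04 g
n(Ni) = 12.04 / 58.69 = 0.2051 mol; n(e⁻) = 2 × 0.2051 = 0.4102 mol
Q = 0.4102 × 96485 / 0.713 = 55510 C
t = 55510 / 0.613 = 90550 s = 1510 min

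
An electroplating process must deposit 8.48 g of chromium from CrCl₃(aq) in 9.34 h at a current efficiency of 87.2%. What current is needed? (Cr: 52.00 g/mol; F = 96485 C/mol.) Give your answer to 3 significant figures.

1.61 A

n(Cr) = 8.48 / 52.00 = 0.1631 mol
Cr³⁺ + 3e⁻ → Cr, so n(e⁻) = 3 × 0.1631 = 0.4893 mol
Q = 0.4893 × 96485 / 0.872 = 54140 C
I = Q / t = 54140 / 33624 s = 1.61 A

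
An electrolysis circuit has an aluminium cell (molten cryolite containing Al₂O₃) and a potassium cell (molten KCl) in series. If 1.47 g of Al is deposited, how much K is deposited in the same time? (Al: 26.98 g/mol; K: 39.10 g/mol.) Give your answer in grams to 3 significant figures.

6.39 g

n(Al) = 1.47 / 26.98 = 0.05448 mol
Al³⁺ + 3e⁻ → Al, so n(e⁻) = 3 × 0.05448 = 0.1634 mol
Same current for the same time ⇒ same n(e⁻) = 0.1634 mol in both cells.
K⁺ + e⁻ → K, so n(K) = 0.1634 mol
m(K) = 0.1634 × 39.10 = 6.39 g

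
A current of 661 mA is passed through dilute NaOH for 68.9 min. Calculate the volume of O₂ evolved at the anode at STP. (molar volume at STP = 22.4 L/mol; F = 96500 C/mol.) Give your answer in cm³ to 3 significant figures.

Q = It = 0.661 × 4134 = 2733 C
Moles of electrons = 2733 / 96500 = 0.02832 mol
2H₂O → O₂ + 4H⁺ + 4e⁻, so n(O₂) = 0.02832 / 4 = 0.007080 mol
V = 0.007080 × 22.4 = 0.1586 L
= 159 cm³

159 cm³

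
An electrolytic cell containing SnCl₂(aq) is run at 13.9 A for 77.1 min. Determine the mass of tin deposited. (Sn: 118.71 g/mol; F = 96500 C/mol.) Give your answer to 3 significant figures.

39.6 g

Q = 13.9 A × 4626 s = 64300 C
n(e⁻) = 64300 / 96500 = 0.6663 mol
Sn²⁺ + 2e⁻ → Sn, so n(Sn) = 0.6663 / 2 = 0.3332 mol
m = 0.3332 × 118.71 = 39.6 g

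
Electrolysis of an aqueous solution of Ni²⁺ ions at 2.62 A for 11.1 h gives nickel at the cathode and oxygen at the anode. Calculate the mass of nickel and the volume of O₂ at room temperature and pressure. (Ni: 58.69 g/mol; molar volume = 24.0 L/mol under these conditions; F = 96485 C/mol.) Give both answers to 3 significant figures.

31.8 g Ni; 6.51 L O₂

Q = 2.62 × 39960 = 1.047×10^5 C; n(e⁻) = 1.047×10^5 / 96485 = 1.085 mol
Cathode: Ni²⁺ + 2e⁻ → Ni → n(Ni) = 1.085/2 = 0.5425 mol → 31.8 g
Anode: 2H₂O → O₂ + 4H⁺ + 4e⁻ → n(O₂) = 1.085/4 = 0.2713 mol → 6.51 L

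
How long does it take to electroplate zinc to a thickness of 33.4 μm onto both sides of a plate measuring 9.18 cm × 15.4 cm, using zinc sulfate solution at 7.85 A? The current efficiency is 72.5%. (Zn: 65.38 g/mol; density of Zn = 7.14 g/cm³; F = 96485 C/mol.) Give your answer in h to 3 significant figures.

Plated area = 2 × 9.18 × 15.4 = 282.7 cm²
Volume = 282.7 × 33.4×10⁻⁴ cm = 0.9442 cm³
m(Zn) = 0.9442 × 7.14 = 6.742 g
n(Zn) = 6.742 / 65.38 = 0.1031 mol; n(e⁻) = 2 × 0.1031 = 0.2062 mol
Q = 0.2062 × 96485 / 0.725 = 27440 C
t = 27440 / 7.85 = 3496 s = 0.971 h

0.971 h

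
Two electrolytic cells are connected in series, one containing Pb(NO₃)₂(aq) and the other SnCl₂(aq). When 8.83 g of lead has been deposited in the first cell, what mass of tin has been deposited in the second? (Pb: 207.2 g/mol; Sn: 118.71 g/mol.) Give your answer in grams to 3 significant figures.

5.06 g

n(Pb) = 8.83 / 207.2 = 0.04262 mol
Pb²⁺ + 2e⁻ → Pb, so n(e⁻) = 2 × 0.04262 = 0.08524 mol
Since the cells are in series, n(e⁻) in the Sn cell is also 0.08524 mol.
Sn²⁺ + 2e⁻ → Sn, so n(Sn) = 0.08524 / 2 = 0.04262 mol
m(Sn) = 0.04262 × 118.71 = 5.06 g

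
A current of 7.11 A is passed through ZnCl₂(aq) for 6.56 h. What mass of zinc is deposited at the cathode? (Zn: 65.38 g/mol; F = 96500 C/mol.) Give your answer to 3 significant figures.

Q = It = 7.11 × 23616 = 1.679×10^5 C
n(e⁻) = Q/F = 1.679×10^5/96500 = 1.740 mol
Zn²⁺ + 2e⁻ → Zn, so n(Zn) = 1.740 / 2 = 0.8700 mol
m = 0.8700 × 65.38 = 56.9 g

56.9 g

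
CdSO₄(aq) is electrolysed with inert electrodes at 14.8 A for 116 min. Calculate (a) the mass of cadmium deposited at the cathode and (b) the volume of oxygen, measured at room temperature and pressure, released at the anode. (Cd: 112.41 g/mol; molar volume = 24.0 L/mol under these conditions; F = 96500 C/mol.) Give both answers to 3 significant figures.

Q = 14.8 × 6960 = 1.030×10^5 C; n(e⁻) = 1.030×10^5 / 96500 = 1.067 mol
Cathode: Cd²⁺ + 2e⁻ → Cd → n(Cd) = 1.067/2 = 0.5335 mol → 60.0 g
Anode: 2H₂O → O₂ + 4H⁺ + 4e⁻ → n(O₂) = 1.067/4 = 0.2668 mol → 6.40 L

60.0 g Cd; 6.40 L O₂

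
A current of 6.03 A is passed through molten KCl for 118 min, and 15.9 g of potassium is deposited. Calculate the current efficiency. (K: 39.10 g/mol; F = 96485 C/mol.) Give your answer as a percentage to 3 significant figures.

91.9%

Q = 6.03 × 7080 = 42690 C
n(e⁻) = 42690 / 96485 = 0.4425 mol
K⁺ + e⁻ → K, so theoretical n(K) = 0.4425 mol → 17.30 g
Efficiency = 15.9 / 17.30 = 0.9191 = 91.9%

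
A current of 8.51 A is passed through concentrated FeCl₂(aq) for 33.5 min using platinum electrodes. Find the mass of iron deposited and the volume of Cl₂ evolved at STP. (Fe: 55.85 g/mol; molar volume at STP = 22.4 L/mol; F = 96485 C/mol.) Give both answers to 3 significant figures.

4.95 g Fe; 1.99 L Cl₂

Q = 8.51 × 2010 = 17110 C; n(e⁻) = 17110 / 96485 = 0.1773 mol
Cathode: Fe²⁺ + 2e⁻ → Fe → n(Fe) = 0.1773/2 = 0.08865 mol → 4.95 g
Anode: 2Cl⁻ → Cl₂ + 2e⁻ → n(Cl₂) = 0.1773/2 = 0.08865 mol → 1.99 L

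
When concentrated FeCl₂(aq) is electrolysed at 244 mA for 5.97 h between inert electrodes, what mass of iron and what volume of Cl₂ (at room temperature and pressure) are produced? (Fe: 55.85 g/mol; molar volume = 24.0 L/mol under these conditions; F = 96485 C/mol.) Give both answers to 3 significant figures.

Q = 0.244 × 21492 = 5244 C; n(e⁻) = 5244 / 96485 = 0.05435 mol
Cathode: Fe²⁺ + 2e⁻ → Fe → n(Fe) = 0.05435/2 = 0.02718 mol → 1.52 g
Anode: 2Cl⁻ → Cl₂ + 2e⁻ → n(Cl₂) = 0.05435/2 = 0.02718 mol → 0.652 L

1.52 g Fe; 0.652 L Cl₂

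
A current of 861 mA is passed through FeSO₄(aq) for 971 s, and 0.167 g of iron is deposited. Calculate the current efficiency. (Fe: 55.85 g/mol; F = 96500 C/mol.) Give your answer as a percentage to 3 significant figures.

69.0%

Q = 0.861 × 971 = 836.0 C
n(e⁻) = 836.0 / 96500 = 0.008663 mol
Fe²⁺ + 2e⁻ → Fe, so theoretical n(Fe) = 0.004332 mol → 0.2419 g
Efficiency = 0.167 / 0.2419 = 0.6904 = 69.0%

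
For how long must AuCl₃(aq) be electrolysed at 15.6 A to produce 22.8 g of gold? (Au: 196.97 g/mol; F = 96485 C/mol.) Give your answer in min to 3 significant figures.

35.8 min

n(Au) = 22.8 / 196.97 = 0.1158 mol
Au³⁺ + 3e⁻ → Au, so n(e⁻) = 3 × 0.1158 = 0.3474 mol
Q = 0.3474 × 96485 = 33520 C
t = Q / I = 33520 / 15.6 = 2149 s = 35.8 min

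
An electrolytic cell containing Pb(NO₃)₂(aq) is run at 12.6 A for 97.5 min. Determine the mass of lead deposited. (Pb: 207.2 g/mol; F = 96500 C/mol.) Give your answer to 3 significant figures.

Q = 12.6 A × 5850 s = 73710 C
Moles of electrons = 73710 / 96500 = 0.7638 mol
Pb²⁺ + 2e⁻ → Pb, so n(Pb) = 0.7638 / 2 = 0.3819 mol
m = 0.3819 × 207.2 = 79.1 g

79.1 g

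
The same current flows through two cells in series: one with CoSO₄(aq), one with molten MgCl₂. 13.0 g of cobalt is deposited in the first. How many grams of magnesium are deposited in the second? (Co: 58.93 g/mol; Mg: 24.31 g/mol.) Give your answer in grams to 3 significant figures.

5.36 g

n(Co) = 13.0 / 58.93 = 0.2206 mol
Co²⁺ + 2e⁻ → Co, so n(e⁻) = 2 × 0.2206 = 0.4412 mol
Same current for the same time ⇒ same n(e⁻) = 0.4412 mol in both cells.
Mg²⁺ + 2e⁻ → Mg, so n(Mg) = 0.4412 / 2 = 0.2206 mol
m(Mg) = 0.2206 × 24.31 = 5.36 g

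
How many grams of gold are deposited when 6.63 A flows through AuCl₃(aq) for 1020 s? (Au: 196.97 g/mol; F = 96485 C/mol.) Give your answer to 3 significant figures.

4.60 g

Q = 6.63 A × 1020 s = 6763 C
n(e⁻) = 6763 / 96485 = 0.07009 mol
Au³⁺ + 3e⁻ → Au, so n(Au) = 0.07009 / 3 = 0.02336 mol
m = 0.02336 × 196.97 = 4.60 g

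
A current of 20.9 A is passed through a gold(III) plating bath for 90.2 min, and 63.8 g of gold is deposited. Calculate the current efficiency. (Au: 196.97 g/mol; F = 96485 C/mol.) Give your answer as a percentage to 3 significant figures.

Q = 20.9 × 5412 = 1.131×10^5 C
n(e⁻) = 1.131×10^5 / 96485 = 1.172 mol
Au³⁺ + 3e⁻ → Au, so theoretical n(Au) = 0.3907 mol → 76.96 g
Efficiency = 63.8 / 76.96 = 0.8290 = 82.9%

82.9%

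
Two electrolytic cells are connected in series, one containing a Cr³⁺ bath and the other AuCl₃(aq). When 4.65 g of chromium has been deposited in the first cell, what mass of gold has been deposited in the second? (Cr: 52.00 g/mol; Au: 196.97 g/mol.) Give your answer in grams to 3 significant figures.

17.6 g

n(Cr) = 4.65 / 52.00 = 0.08942 mol
Cr³⁺ + 3e⁻ → Cr, so n(e⁻) = 3 × 0.08942 = 0.2683 mol
In series, the same 0.2683 mol of electrons flows through the second cell.
Au³⁺ + 3e⁻ → Au, so n(Au) = 0.2683 / 3 = 0.08943 mol
m(Au) = 0.08943 × 196.97 = 17.6 g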